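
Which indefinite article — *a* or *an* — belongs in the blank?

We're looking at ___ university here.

a

The indefinite article is chosen by the initial *sound* of the following word, not its spelling.
*university* begins with the sound /juː/ (u pronounced /juː/) — a consonant sound.
So the article is *a*: We're looking at a university here.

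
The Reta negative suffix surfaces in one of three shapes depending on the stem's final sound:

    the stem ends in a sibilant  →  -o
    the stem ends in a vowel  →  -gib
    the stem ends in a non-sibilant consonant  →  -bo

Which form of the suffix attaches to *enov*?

The final sound of *enov* is /v/, which is a non-sibilant consonant, so the suffix is -bo.

-bo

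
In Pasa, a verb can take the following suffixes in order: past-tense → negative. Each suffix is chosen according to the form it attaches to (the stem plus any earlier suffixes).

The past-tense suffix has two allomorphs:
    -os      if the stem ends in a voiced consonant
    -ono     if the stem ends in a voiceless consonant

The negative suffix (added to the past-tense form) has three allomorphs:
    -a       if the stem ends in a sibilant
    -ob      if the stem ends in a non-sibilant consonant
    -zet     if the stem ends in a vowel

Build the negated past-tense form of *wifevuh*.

*wifevuh*: final consonant = /h/, voiceless → -ono → *wifevuhono*.
Since the final sound of the past-tense form *wifevuhono* is /o/ (a vowel), it takes -zet, giving *wifevuhonozet*.

wifevuhonozet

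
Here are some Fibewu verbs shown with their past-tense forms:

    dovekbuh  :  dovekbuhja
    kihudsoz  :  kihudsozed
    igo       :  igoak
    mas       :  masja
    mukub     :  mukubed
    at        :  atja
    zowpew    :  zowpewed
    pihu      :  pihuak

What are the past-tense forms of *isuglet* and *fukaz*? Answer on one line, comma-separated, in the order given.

Looking at the final sound of each stem: -ja when the stem ends in a voiceless consonant (*dovekbuh*, *mas*, *at*); -ed when the stem ends in a voiced consonant (*kihudsoz*, *mukub*, *zowpew*); -ak when the stem ends in a vowel (*igo*, *pihu*).
*isuglet* — final sound /t/ (a voiceless consonant) → -ja → *isugletja*.
Since the final sound of *fukaz* is /z/ (a voiced consonant), it takes -ed, giving *fukazed*.

isugletja, fukazed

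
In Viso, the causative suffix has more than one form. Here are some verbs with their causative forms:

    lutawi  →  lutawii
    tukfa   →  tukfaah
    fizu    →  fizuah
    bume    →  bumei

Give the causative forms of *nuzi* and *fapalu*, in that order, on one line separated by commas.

nuzii, fapaluah

Looking at the last vowel of each stem: -i when the last vowel of the stem is a front vowel (*lutawi*, *bume*); -ah when the last vowel of the stem is a back vowel (*tukfa*, *fizu*).
*nuzi* — last vowel /i/ (a front vowel) → -i → *nuzii*.
*fapalu*: last vowel = /u/, a back vowel → -ah → *fapaluah*.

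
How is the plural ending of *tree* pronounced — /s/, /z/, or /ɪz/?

The stem *tree* ends in a voiced non-sibilant sound.
The plural suffix surfaces as /ɪz/ after sibilants, /s/ after other voiceless consonants, and /z/ after other voiced sounds.
So the plural -s on *tree* is pronounced /z/.

/z/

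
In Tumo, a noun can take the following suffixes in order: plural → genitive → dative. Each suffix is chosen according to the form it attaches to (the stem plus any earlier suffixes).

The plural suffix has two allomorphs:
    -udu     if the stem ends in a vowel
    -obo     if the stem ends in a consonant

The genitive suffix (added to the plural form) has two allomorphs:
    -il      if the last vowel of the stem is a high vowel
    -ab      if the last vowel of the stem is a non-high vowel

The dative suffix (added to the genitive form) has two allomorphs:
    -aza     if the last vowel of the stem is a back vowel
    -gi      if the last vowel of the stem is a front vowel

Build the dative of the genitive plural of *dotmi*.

dotmiuduilgi

Since the final sound of *dotmi* is /i/ (a vowel), it takes -udu, giving *dotmiudu*.
Since the last vowel of the plural form *dotmiudu* is /u/ (a high vowel), it takes -il, giving *dotmiuduil*.
The genitive form *dotmiuduil*: last vowel = /i/, a front vowel → -gi → *dotmiuduilgi*.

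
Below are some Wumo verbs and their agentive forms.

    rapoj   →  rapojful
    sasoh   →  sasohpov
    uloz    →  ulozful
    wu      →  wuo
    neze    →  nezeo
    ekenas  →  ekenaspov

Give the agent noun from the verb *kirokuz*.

kirokuzful

The pattern is voicing of the final sound: -pov when the stem ends in a voiceless consonant (*sasoh*, *ekenas*); -ful when the stem ends in a voiced consonant (*rapoj*, *uloz*); -o when the stem ends in a vowel (*wu*, *neze*).
Since the final sound of *kirokuz* is /z/ (a voiced consonant), it takes -ful, giving *kirokuzful*.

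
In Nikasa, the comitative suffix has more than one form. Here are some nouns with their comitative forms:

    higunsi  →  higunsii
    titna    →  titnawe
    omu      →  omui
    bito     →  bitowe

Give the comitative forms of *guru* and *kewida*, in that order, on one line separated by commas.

The suffix is conditioned by the last vowel: -i when the last vowel of the stem is a high vowel (*higunsi*, *omu*); -we when the last vowel of the stem is a non-high vowel (*titna*, *bito*).
*guru*: last vowel = /u/, a high vowel → -i → *gurui*.
Since the last vowel of *kewida* is /a/ (a non-high vowel), it takes -we, giving *kewidawe*.

gurui, kewidawe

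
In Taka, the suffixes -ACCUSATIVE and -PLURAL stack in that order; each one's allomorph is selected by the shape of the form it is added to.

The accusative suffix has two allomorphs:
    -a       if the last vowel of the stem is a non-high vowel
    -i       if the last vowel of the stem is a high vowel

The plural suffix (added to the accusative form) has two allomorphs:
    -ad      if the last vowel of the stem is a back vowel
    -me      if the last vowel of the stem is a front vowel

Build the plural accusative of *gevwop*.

*gevwop* — last vowel /o/ (a non-high vowel) → -a → *gevwopa*.
The last vowel of the accusative form *gevwopa* is /a/, which is a back vowel, so the plural suffix is -ad, giving *gevwopaad*.

gevwopaad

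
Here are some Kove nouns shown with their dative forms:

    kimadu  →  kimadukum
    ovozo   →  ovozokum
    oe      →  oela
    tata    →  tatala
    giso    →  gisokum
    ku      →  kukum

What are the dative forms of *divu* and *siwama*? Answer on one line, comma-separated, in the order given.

Looking at the last vowel of each stem: -kum when the last vowel of the stem is a rounded vowel (*kimadu*, *ovozo*, *giso*, *ku*); -la when the last vowel of the stem is an unrounded vowel (*oe*, *tata*).
*divu*: last vowel = /u/, a rounded vowel → -kum → *divukum*.
Since the last vowel of *siwama* is /a/ (an unrounded vowel), it takes -la, giving *siwamala*.

divukum, siwamala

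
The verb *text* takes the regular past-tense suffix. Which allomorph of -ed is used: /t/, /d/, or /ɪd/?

The stem *text* ends in /t/ or /d/.
The -ed suffix is realized as /ɪd/ after /t, d/; as /t/ after other voiceless consonants; and as /d/ after other voiced sounds.
So -ed on *text* is pronounced /ɪd/.

/ɪd/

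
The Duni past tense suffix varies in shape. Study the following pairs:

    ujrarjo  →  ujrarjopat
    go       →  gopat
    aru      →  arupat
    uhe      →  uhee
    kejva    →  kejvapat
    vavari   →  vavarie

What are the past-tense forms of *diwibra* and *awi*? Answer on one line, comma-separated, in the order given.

diwibrapat, awie

Looking at the last vowel of each stem: -e when the last vowel of the stem is a front vowel (*uhe*, *vavari*); -pat when the last vowel of the stem is a back vowel (*ujrarjo*, *go*, *aru*, *kejva*).
Since the last vowel of *diwibra* is /a/ (a back vowel), it takes -pat, giving *diwibrapat*.
*awi*: last vowel = /i/, a front vowel → -e → *awie*.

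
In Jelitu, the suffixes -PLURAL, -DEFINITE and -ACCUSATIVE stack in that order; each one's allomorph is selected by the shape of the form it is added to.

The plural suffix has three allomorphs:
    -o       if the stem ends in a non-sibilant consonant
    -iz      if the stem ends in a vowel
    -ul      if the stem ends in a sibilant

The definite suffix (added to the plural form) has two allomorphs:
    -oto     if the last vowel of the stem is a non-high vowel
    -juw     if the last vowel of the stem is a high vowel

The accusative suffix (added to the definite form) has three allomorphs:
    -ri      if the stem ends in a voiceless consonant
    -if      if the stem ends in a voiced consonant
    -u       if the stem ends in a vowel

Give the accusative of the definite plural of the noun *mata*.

Since the final sound of *mata* is /a/ (a vowel), it takes -iz, giving *mataiz*.
Since the last vowel of the plural form *mataiz* is /i/ (a high vowel), it takes -juw, giving *mataizjuw*.
The definite form *mataizjuw*: final sound = /w/, a voiced consonant → -if → *mataizjuwif*.

mataizjuwif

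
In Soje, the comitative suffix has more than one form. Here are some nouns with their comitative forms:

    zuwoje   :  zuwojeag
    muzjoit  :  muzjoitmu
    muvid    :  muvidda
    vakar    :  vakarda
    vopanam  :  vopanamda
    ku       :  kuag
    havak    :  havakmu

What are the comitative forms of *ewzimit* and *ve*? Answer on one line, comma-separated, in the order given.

The pattern is voicing of the final sound: -mu when the stem ends in a voiceless consonant (*muzjoit*, *havak*); -da when the stem ends in a voiced consonant (*muvid*, *vakar*, *vopanam*); -ag when the stem ends in a vowel (*zuwoje*, *ku*).
*ewzimit*: final sound = /t/, a voiceless consonant → -mu → *ewzimitmu*.
*ve* — final sound /e/ (a vowel) → -ag → *veag*.

ewzimitmu, veag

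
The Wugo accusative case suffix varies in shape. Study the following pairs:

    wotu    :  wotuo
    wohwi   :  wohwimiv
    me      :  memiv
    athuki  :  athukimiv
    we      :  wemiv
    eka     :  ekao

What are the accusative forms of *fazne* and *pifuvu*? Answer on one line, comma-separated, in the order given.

faznemiv, pifuvuo

The alternation tracks the last vowel of the stem — -miv when the last vowel of the stem is a front vowel (*wohwi*, *me*, *athuki*, *we*); -o when the last vowel of the stem is a back vowel (*wotu*, *eka*).
*fazne* — last vowel /e/ (a front vowel) → -miv → *faznemiv*.
The last vowel of *pifuvu* is /u/, which is a back vowel, so the suffix is -o, giving *pifuvuo*.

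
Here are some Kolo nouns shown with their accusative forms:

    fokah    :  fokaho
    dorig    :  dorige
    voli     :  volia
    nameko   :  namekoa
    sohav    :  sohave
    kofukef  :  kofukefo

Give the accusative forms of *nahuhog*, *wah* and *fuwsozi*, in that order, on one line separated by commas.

nahuhoge, waho, fuwsozia

The alternation tracks the final sound of the stem — -o when the stem ends in a voiceless consonant (*fokah*, *kofukef*); -e when the stem ends in a voiced consonant (*dorig*, *sohav*); -a when the stem ends in a vowel (*voli*, *nameko*).
Since the final sound of *nahuhog* is /g/ (a voiced consonant), it takes -e, giving *nahuhoge*.
*wah* — final sound /h/ (a voiceless consonant) → -o → *waho*.
*fuwsozi*: final sound = /i/, a vowel → -a → *fuwsozia*.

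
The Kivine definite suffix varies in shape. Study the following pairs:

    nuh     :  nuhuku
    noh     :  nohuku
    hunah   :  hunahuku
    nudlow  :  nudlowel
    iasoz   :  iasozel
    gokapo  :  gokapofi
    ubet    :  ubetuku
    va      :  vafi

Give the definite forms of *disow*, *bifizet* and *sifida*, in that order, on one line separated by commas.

The pattern is voicing of the final sound: -uku when the stem ends in a voiceless consonant (*nuh*, *noh*, *hunah*, *ubet*); -el when the stem ends in a voiced consonant (*nudlow*, *iasoz*); -fi when the stem ends in a vowel (*gokapo*, *va*).
The final sound of *disow* is /w/, which is a voiced consonant, so the suffix is -el, giving *disowel*.
*bifizet* — final sound /t/ (a voiceless consonant) → -uku → *bifizetuku*.
Since the final sound of *sifida* is /a/ (a vowel), it takes -fi, giving *sifidafi*.

disowel, bifizetuku, sifidafi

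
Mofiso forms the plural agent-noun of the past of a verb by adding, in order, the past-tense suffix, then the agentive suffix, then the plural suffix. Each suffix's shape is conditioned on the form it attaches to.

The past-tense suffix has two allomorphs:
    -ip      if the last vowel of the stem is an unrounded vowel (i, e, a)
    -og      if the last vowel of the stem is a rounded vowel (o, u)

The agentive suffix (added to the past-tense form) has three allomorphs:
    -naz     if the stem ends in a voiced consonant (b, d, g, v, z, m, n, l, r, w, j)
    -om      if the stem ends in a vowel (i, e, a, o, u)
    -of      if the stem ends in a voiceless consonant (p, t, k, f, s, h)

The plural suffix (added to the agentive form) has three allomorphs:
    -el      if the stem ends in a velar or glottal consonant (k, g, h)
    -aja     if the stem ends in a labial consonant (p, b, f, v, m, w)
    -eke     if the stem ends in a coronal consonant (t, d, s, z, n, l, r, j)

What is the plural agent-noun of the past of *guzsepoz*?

guzsepozognazeke

The last vowel of *guzsepoz* is /o/, which is a rounded vowel, so the past-tense suffix is -og, giving *guzsepozog*.
Since the final sound of the past-tense form *guzsepozog* is /g/ (a voiced consonant), it takes -naz, giving *guzsepozognaz*.
The agentive form *guzsepozognaz* — final consonant /z/ (coronal) → -eke → *guzsepozognazeke*.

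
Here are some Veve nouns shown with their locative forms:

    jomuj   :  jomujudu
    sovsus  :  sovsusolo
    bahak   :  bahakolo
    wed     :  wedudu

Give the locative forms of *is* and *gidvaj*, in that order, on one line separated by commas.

Looking at the final consonant of each stem: -olo when the stem ends in a voiceless consonant (*sovsus*, *bahak*); -udu when the stem ends in a voiced consonant (*jomuj*, *wed*).
*is*: final consonant = /s/, voiceless → -olo → *isolo*.
Since the final consonant of *gidvaj* is /j/ (voiced), it takes -udu, giving *gidvajudu*.

isolo, gidvajudu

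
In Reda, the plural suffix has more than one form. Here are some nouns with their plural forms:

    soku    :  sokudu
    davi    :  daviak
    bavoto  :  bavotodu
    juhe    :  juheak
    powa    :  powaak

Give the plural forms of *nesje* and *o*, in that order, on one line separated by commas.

The alternation tracks the last vowel of the stem — -du when the last vowel of the stem is a rounded vowel (*soku*, *bavoto*); -ak when the last vowel of the stem is an unrounded vowel (*davi*, *juhe*, *powa*).
*nesje*: last vowel = /e/, an unrounded vowel → -ak → *nesjeak*.
Since the last vowel of *o* is /o/ (a rounded vowel), it takes -du, giving *odu*.

nesjeak, odu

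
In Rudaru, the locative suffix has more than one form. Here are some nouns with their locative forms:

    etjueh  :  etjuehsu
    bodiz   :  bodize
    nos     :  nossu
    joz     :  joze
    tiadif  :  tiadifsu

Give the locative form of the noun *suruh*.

suruhsu

The alternation tracks the final consonant of the stem — -su when the stem ends in a voiceless consonant (*etjueh*, *nos*, *tiadif*); -e when the stem ends in a voiced consonant (*bodiz*, *joz*).
*suruh* — final consonant /h/ (voiceless) → -su → *suruhsu*.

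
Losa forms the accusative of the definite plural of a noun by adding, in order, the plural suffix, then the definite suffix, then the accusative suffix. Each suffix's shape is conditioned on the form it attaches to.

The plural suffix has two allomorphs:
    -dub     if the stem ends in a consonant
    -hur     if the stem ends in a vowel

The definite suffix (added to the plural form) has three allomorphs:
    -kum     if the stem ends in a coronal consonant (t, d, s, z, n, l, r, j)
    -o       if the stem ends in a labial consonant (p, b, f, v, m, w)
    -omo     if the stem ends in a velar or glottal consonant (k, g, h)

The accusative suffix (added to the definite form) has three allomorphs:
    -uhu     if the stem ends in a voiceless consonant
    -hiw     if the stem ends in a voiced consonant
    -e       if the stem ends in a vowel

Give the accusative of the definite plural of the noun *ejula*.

ejulahurkumhiw

*ejula*: final sound = /a/, a vowel → -hur → *ejulahur*.
The plural form *ejulahur*: final consonant = /r/, coronal → -kum → *ejulahurkum*.
Since the final sound of the definite form *ejulahurkum* is /m/ (a voiced consonant), it takes -hiw, giving *ejulahurkumhiw*.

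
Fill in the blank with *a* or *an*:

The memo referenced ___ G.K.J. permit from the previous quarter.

The indefinite article is chosen by the initial *sound* of the following word, not its spelling.
The initialism *G.K.J.* is read letter by letter; the first letter, G, is pronounced /dʒiː/, which begins with a consonant sound.
So the article is *a*: The memo referenced a G.K.J. permit from the previous quarter.

a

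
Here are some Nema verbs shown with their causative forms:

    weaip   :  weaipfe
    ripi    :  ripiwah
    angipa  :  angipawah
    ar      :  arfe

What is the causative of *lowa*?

The pattern is consonant vs. vowel: -fe when the stem ends in a consonant (*weaip*, *ar*); -wah when the stem ends in a vowel (*ripi*, *angipa*).
The final sound of *lowa* is /a/, which is a vowel, so the suffix is -wah, giving *lowawah*.

lowawah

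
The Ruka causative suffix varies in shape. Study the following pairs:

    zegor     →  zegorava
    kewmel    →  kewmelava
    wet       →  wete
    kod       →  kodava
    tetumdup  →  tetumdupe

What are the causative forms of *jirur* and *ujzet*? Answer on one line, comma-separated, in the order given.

The pattern is voicing of the final consonant: -e when the stem ends in a voiceless consonant (*wet*, *tetumdup*); -ava when the stem ends in a voiced consonant (*zegor*, *kewmel*, *kod*).
Since the final consonant of *jirur* is /r/ (voiced), it takes -ava, giving *jirurava*.
Since the final consonant of *ujzet* is /t/ (voiceless), it takes -e, giving *ujzete*.

jirurava, ujzete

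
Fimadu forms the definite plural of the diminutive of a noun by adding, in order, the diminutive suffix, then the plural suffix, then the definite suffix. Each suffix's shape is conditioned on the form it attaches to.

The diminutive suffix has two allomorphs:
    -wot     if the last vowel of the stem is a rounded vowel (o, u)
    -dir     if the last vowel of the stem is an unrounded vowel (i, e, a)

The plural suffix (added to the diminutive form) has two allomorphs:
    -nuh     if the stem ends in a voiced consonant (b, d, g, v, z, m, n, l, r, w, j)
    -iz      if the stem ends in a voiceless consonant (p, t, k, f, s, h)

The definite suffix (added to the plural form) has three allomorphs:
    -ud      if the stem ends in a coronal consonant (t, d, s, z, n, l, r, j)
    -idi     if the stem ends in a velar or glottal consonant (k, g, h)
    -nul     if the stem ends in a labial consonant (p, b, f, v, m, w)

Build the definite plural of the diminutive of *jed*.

The last vowel of *jed* is /e/, which is an unrounded vowel, so the diminutive suffix is -dir, giving *jeddir*.
The final consonant of the diminutive form *jeddir* is /r/, which is voiced, so the plural suffix is -nuh, giving *jeddirnuh*.
The plural form *jeddirnuh* — final consonant /h/ (velar/glottal) → -idi → *jeddirnuhidi*.

jeddirnuhidi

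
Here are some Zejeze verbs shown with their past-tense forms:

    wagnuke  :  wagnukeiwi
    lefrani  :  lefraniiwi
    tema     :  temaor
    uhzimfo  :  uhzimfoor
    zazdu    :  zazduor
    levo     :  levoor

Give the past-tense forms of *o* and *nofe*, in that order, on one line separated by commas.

The pattern is front/back vowel harmony: -iwi when the last vowel of the stem is a front vowel (*wagnuke*, *lefrani*); -or when the last vowel of the stem is a back vowel (*tema*, *uhzimfo*, *zazdu*, *levo*).
*o* — last vowel /o/ (a back vowel) → -or → *oor*.
*nofe*: last vowel = /e/, a front vowel → -iwi → *nofeiwi*.

oor, nofeiwi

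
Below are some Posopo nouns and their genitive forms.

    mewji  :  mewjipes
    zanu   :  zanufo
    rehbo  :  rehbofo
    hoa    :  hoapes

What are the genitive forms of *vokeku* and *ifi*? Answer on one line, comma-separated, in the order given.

vokekufo, ifipes

The pattern is rounding harmony: -fo when the last vowel of the stem is a rounded vowel (*zanu*, *rehbo*); -pes when the last vowel of the stem is an unrounded vowel (*mewji*, *hoa*).
Since the last vowel of *vokeku* is /u/ (a rounded vowel), it takes -fo, giving *vokekufo*.
Since the last vowel of *ifi* is /i/ (an unrounded vowel), it takes -pes, giving *ifipes*.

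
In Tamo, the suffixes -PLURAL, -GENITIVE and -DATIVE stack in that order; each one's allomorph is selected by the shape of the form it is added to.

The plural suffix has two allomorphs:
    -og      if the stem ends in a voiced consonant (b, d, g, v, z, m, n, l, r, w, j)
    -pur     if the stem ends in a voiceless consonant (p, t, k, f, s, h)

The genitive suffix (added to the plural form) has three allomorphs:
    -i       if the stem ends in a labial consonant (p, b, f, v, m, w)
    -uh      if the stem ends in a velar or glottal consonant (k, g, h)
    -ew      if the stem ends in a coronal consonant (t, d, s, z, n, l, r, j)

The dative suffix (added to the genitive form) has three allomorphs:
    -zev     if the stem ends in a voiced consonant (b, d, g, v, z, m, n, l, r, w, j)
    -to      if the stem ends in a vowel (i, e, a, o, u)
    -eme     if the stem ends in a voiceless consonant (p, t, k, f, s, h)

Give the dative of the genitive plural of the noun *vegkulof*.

vegkulofpurewzev

*vegkulof*: final consonant = /f/, voiceless → -pur → *vegkulofpur*.
The plural form *vegkulofpur* — final consonant /r/ (coronal) → -ew → *vegkulofpurew*.
Since the final sound of the genitive form *vegkulofpurew* is /w/ (a voiced consonant), it takes -zev, giving *vegkulofpurewzev*.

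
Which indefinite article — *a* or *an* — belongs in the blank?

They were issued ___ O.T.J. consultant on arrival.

The indefinite article is chosen by the initial *sound* of the following word, not its spelling.
The initialism *O.T.J.* is read letter by letter; the first letter, O, is pronounced /oʊ/, which begins with a vowel sound.
So the article is *an*: They were issued an O.T.J. consultant on arrival.

an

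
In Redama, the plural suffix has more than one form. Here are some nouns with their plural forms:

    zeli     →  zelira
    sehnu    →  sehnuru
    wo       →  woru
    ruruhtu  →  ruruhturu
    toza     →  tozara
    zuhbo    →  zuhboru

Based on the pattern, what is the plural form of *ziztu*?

The alternation tracks the last vowel of the stem — -ru when the last vowel of the stem is a rounded vowel (*sehnu*, *wo*, *ruruhtu*, *zuhbo*); -ra when the last vowel of the stem is an unrounded vowel (*zeli*, *toza*).
Since the last vowel of *ziztu* is /u/ (a rounded vowel), it takes -ru, giving *zizturu*.

zizturu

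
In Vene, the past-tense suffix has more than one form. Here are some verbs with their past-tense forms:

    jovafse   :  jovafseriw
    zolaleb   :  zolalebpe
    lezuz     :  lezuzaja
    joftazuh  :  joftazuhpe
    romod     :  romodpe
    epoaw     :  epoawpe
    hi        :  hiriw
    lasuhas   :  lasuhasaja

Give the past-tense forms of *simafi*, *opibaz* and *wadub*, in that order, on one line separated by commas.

The pattern is sibilance of the final sound: -aja when the stem ends in a sibilant (*lezuz*, *lasuhas*); -pe when the stem ends in a non-sibilant consonant (*zolaleb*, *joftazuh*, *romod*, *epoaw*); -riw when the stem ends in a vowel (*jovafse*, *hi*).
The final sound of *simafi* is /i/, which is a vowel, so the suffix is -riw, giving *simafiriw*.
The final sound of *opibaz* is /z/, which is a sibilant, so the suffix is -aja, giving *opibazaja*.
The final sound of *wadub* is /b/, which is a non-sibilant consonant, so the suffix is -pe, giving *wadubpe*.

simafiriw, opibazaja, wadubpe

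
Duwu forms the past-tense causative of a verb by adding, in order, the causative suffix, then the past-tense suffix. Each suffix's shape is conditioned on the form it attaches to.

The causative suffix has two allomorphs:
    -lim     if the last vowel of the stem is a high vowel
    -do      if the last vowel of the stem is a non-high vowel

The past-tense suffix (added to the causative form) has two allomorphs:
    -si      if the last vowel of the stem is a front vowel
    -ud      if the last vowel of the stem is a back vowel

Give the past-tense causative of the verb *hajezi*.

hajezilimsi

The last vowel of *hajezi* is /i/, which is a high vowel, so the causative suffix is -lim, giving *hajezilim*.
The last vowel of the causative form *hajezilim* is /i/, which is a front vowel, so the past-tense suffix is -si, giving *hajezilimsi*.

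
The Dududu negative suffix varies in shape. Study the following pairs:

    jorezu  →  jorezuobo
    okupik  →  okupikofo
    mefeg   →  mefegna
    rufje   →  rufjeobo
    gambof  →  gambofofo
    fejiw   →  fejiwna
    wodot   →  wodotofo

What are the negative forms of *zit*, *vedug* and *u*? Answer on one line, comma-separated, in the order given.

The alternation tracks the final sound of the stem — -ofo when the stem ends in a voiceless consonant (*okupik*, *gambof*, *wodot*); -na when the stem ends in a voiced consonant (*mefeg*, *fejiw*); -obo when the stem ends in a vowel (*jorezu*, *rufje*).
*zit*: final sound = /t/, a voiceless consonant → -ofo → *zitofo*.
*vedug*: final sound = /g/, a voiced consonant → -na → *vedugna*.
Since the final sound of *u* is /u/ (a vowel), it takes -obo, giving *uobo*.

zitofo, vedugna, uobo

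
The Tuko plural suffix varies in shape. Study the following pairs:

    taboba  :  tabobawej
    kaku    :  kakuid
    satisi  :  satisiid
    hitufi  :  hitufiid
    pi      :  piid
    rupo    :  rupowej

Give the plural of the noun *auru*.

The alternation tracks the last vowel of the stem — -id when the last vowel of the stem is a high vowel (*kaku*, *satisi*, *hitufi*, *pi*); -wej when the last vowel of the stem is a non-high vowel (*taboba*, *rupo*).
*auru* — last vowel /u/ (a high vowel) → -id → *auruid*.

auruid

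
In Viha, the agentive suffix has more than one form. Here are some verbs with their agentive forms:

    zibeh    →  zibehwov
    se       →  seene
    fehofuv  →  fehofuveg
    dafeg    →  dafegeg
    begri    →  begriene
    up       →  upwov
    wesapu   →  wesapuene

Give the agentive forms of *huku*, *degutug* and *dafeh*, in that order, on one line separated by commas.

Looking at the final sound of each stem: -wov when the stem ends in a voiceless consonant (*zibeh*, *up*); -eg when the stem ends in a voiced consonant (*fehofuv*, *dafeg*); -ene when the stem ends in a vowel (*se*, *begri*, *wesapu*).
*huku* — final sound /u/ (a vowel) → -ene → *hukuene*.
The final sound of *degutug* is /g/, which is a voiced consonant, so the suffix is -eg, giving *degutugeg*.
*dafeh* — final sound /h/ (a voiceless consonant) → -wov → *dafehwov*.

hukuene, degutugeg, dafehwov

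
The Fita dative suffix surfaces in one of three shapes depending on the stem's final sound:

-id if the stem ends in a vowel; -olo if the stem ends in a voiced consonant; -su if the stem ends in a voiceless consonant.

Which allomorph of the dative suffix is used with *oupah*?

-su

The final sound of *oupah* is /h/, which is a voiceless consonant, so the suffix is -su.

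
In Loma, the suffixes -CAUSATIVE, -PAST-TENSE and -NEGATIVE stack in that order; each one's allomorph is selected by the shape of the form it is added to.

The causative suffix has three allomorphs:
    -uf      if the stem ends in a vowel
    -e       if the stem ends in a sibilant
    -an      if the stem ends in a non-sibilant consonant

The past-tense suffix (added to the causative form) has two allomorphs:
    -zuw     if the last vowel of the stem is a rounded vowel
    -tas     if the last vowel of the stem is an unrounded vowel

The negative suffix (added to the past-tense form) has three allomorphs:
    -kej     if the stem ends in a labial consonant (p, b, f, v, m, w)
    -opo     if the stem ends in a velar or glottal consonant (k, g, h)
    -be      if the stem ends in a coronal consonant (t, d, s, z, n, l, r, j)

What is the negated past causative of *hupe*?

hupeufzuwkej

The final sound of *hupe* is /e/, which is a vowel, so the causative suffix is -uf, giving *hupeuf*.
The causative form *hupeuf*: last vowel = /u/, a rounded vowel → -zuw → *hupeufzuw*.
The final consonant of the past-tense form *hupeufzuw* is /w/, which is labial, so the negative suffix is -kej, giving *hupeufzuwkej*.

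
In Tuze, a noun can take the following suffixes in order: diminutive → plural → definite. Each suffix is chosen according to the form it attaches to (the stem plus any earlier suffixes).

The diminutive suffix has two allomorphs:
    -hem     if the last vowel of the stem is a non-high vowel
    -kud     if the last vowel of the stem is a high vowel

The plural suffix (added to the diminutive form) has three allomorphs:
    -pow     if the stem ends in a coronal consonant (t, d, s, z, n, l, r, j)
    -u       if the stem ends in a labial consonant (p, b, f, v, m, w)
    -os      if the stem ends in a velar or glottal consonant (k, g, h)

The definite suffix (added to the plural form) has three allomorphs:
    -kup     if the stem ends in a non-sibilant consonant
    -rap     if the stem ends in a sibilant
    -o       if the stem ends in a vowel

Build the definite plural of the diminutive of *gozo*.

gozohemuo

The last vowel of *gozo* is /o/, which is a non-high vowel, so the diminutive suffix is -hem, giving *gozohem*.
The diminutive form *gozohem* — final consonant /m/ (labial) → -u → *gozohemu*.
The final sound of the plural form *gozohemu* is /u/, which is a vowel, so the definite suffix is -o, giving *gozohemuo*.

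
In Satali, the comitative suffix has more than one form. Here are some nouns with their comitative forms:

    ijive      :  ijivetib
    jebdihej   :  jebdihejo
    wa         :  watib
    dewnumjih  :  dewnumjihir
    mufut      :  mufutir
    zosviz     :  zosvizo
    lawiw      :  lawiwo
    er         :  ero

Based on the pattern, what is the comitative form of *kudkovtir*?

kudkovtiro

Looking at the final sound of each stem: -ir when the stem ends in a voiceless consonant (*dewnumjih*, *mufut*); -o when the stem ends in a voiced consonant (*jebdihej*, *zosviz*, *lawiw*, *er*); -tib when the stem ends in a vowel (*ijive*, *wa*).
*kudkovtir*: final sound = /r/, a voiced consonant → -o → *kudkovtiro*.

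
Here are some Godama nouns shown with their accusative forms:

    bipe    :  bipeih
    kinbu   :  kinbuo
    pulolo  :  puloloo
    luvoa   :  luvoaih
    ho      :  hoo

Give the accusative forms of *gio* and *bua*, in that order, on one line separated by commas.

gioo, buaih

The suffix is conditioned by the last vowel: -o when the last vowel of the stem is a rounded vowel (*kinbu*, *pulolo*, *ho*); -ih when the last vowel of the stem is an unrounded vowel (*bipe*, *luvoa*).
Since the last vowel of *gio* is /o/ (a rounded vowel), it takes -o, giving *gioo*.
The last vowel of *bua* is /a/, which is an unrounded vowel, so the suffix is -ih, giving *buaih*.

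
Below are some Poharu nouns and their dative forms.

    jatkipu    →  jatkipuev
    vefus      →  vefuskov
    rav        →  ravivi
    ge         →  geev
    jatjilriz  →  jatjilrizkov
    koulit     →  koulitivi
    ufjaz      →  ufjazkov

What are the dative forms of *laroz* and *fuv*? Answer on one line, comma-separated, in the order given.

The suffix is conditioned by the final sound: -kov when the stem ends in a sibilant (*vefus*, *jatjilriz*, *ufjaz*); -ivi when the stem ends in a non-sibilant consonant (*rav*, *koulit*); -ev when the stem ends in a vowel (*jatkipu*, *ge*).
*laroz* — final sound /z/ (a sibilant) → -kov → *larozkov*.
Since the final sound of *fuv* is /v/ (a non-sibilant consonant), it takes -ivi, giving *fuvivi*.

larozkov, fuvivi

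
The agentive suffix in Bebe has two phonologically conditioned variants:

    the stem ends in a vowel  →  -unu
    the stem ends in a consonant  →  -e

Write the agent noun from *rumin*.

Since the final sound of *rumin* is /n/ (a consonant), it takes -e, giving *rumine*.

rumine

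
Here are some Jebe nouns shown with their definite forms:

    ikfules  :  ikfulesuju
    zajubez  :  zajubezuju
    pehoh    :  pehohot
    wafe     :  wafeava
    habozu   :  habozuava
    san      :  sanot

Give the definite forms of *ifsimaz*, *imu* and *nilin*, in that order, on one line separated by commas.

ifsimazuju, imuava, nilinot

The pattern is sibilance of the final sound: -uju when the stem ends in a sibilant (*ikfules*, *zajubez*); -ot when the stem ends in a non-sibilant consonant (*pehoh*, *san*); -ava when the stem ends in a vowel (*wafe*, *habozu*).
*ifsimaz* — final sound /z/ (a sibilant) → -uju → *ifsimazuju*.
*imu*: final sound = /u/, a vowel → -ava → *imuava*.
*nilin*: final sound = /n/, a non-sibilant consonant → -ot → *nilinot*.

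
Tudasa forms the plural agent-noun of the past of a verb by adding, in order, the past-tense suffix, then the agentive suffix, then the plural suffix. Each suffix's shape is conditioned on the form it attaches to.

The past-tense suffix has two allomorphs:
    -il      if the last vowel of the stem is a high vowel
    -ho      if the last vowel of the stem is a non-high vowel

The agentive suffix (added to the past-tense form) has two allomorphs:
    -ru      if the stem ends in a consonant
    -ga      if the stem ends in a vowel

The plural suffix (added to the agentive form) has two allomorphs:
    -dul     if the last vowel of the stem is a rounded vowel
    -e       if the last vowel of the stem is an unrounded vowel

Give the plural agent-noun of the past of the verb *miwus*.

miwusilrudul

*miwus* — last vowel /u/ (a high vowel) → -il → *miwusil*.
The past-tense form *miwusil* — final sound /l/ (a consonant) → -ru → *miwusilru*.
The last vowel of the agentive form *miwusilru* is /u/, which is a rounded vowel, so the plural suffix is -dul, giving *miwusilrudul*.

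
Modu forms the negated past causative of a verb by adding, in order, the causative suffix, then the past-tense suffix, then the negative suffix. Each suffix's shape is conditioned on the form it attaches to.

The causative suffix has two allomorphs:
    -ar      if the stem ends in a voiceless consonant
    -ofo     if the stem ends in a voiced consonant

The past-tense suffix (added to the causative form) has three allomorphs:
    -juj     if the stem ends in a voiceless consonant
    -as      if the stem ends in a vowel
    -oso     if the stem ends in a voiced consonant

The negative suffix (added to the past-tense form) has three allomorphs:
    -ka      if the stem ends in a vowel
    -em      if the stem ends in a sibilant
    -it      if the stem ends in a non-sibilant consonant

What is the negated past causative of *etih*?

etiharosoka

Since the final consonant of *etih* is /h/ (voiceless), it takes -ar, giving *etihar*.
Since the final sound of the causative form *etihar* is /r/ (a voiced consonant), it takes -oso, giving *etiharoso*.
Since the final sound of the past-tense form *etiharoso* is /o/ (a vowel), it takes -ka, giving *etiharosoka*.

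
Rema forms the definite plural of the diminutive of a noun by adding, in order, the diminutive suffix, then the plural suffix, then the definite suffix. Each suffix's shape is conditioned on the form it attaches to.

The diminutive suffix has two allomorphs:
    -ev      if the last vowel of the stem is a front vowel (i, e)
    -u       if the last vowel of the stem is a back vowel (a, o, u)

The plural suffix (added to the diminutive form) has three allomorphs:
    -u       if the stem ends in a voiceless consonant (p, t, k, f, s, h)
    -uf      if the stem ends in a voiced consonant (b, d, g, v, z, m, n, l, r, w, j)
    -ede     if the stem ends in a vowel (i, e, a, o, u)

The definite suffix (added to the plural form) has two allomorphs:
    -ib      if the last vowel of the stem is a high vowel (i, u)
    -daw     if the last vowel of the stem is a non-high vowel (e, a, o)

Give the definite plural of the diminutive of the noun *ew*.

ewevufib

*ew*: last vowel = /e/, a front vowel → -ev → *ewev*.
The final sound of the diminutive form *ewev* is /v/, which is a voiced consonant, so the plural suffix is -uf, giving *ewevuf*.
Since the last vowel of the plural form *ewevuf* is /u/ (a high vowel), it takes -ib, giving *ewevufib*.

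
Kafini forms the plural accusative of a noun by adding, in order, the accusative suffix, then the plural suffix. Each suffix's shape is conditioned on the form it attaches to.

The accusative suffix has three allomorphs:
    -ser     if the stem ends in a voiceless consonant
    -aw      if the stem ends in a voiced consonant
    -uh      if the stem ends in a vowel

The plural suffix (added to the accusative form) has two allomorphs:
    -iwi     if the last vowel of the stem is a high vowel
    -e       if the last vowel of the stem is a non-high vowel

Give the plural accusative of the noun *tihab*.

Since the final sound of *tihab* is /b/ (a voiced consonant), it takes -aw, giving *tihabaw*.
The accusative form *tihabaw*: last vowel = /a/, a non-high vowel → -e → *tihabawe*.

tihabawe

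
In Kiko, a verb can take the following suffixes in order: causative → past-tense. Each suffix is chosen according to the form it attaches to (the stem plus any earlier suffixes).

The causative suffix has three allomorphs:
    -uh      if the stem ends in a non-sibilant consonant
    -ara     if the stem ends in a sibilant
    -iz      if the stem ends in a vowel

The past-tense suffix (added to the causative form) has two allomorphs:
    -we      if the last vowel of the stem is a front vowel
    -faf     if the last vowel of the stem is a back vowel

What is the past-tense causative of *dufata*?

dufataizwe

*dufata* — final sound /a/ (a vowel) → -iz → *dufataiz*.
The causative form *dufataiz* — last vowel /i/ (a front vowel) → -we → *dufataizwe*.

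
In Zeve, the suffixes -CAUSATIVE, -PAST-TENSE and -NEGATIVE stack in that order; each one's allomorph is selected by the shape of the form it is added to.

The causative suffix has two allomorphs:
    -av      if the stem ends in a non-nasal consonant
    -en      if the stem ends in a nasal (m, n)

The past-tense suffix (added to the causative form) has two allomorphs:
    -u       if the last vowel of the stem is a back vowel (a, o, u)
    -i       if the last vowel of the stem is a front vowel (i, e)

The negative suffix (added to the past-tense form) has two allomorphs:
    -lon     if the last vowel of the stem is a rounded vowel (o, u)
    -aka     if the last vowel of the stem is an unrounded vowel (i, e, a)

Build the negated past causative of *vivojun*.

vivojuneniaka

The final consonant of *vivojun* is /n/, which is a nasal, so the causative suffix is -en, giving *vivojunen*.
The causative form *vivojunen*: last vowel = /e/, a front vowel → -i → *vivojuneni*.
The past-tense form *vivojuneni*: last vowel = /i/, an unrounded vowel → -aka → *vivojuneniaka*.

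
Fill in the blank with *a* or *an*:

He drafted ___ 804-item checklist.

an

The indefinite article is chosen by the initial *sound* of the following word, not its spelling.
The number *804* is spoken "eight hundred …", beginning with /eɪt/ — a vowel sound.
So the article is *an*: He drafted an 804-item checklist.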